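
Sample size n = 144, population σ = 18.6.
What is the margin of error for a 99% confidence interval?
Margin of error = 3.99

Margin of error = z* · σ/√n
= 2.576 · 18.6/√144
= 2.576 · 18.6/12.0000
= 3.99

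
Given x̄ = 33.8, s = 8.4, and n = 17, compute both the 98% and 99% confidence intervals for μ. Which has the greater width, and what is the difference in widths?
99% CI is wider by 1.38

df = 16
98% CI: t* = 2.583, (28.54, 39.06), width = 2 · t* · s/√n = 10.52
99% CI: t* = 2.921, (27.85, 39.75), width = 2 · t* · s/√n = 11.90

The 99% CI is wider by 11.90 - 10.52 = 1.38.
Higher confidence requires a wider interval.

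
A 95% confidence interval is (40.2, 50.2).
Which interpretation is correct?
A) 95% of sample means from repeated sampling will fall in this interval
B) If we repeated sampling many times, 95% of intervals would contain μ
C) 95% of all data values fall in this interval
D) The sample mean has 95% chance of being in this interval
B

A) Wrong — coverage applies to intervals containing μ, not to future x̄ values.
B) Correct — this is the frequentist long-run coverage interpretation.
C) Wrong — a CI is about the parameter μ, not individual data values.
D) Wrong — x̄ is observed and sits in the interval by construction.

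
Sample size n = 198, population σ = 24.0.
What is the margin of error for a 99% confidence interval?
Margin of error = 4.39

Margin of error = z* · σ/√n
= 2.576 · 24.0/√198
= 2.576 · 24.0/14.0712
= 4.39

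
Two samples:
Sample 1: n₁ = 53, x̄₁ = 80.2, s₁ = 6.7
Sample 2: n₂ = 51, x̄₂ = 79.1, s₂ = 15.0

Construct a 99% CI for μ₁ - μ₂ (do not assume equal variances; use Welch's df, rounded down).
(-4.98, 7.18)

Difference: x̄₁ - x̄₂ = 1.10
SE = √(s₁²/n₁ + s₂²/n₂) = √(6.7²/53 + 15.0²/51) = 2.2932
df = 68.61 → 68 (Welch–Satterthwaite, rounded down)
t* = 2.650

CI: 1.10 ± 2.650 · 2.2932 = 1.10 ± 6.08 = (-4.98, 7.18)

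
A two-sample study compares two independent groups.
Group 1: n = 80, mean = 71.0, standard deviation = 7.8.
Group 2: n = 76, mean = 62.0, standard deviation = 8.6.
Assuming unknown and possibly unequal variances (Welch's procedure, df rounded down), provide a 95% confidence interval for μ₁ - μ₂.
(6.40, 11.60)

Difference: x̄₁ - x̄₂ = 9.00
SE = √(s₁²/n₁ + s₂²/n₂) = √(7.8²/80 + 8.6²/76) = 1.3167
df = 150.67 → 150 (Welch–Satterthwaite, rounded down)
t* = 1.976

CI: 9.00 ± 1.976 · 1.3167 = 9.00 ± 2.60 = (6.40, 11.60)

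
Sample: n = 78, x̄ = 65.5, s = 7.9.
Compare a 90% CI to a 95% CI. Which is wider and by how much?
95% CI is wider by 0.58

df = 77
90% CI: t* = 1.665, (64.01, 66.99), width = 2 · t* · s/√n = 2.98
95% CI: t* = 1.991, (63.72, 67.28), width = 2 · t* · s/√n = 3.56

The 95% CI is wider by 3.56 - 2.98 = 0.58.
Higher confidence requires a wider interval.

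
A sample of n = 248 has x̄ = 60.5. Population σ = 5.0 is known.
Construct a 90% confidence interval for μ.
(59.98, 61.02)

z-interval (σ known):
z* = 1.645 for 90% confidence

Margin of error = z* · σ/√n = 1.645 · 5.0/√248 = 0.52

CI: (60.5 - 0.52, 60.5 + 0.52) = (59.98, 61.02)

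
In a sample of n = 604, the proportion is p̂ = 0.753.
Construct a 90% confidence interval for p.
(0.724, 0.782)

Proportion CI:
SE = √(p̂(1-p̂)/n) = √(0.753 · 0.247 / 604) = 0.01755

z* = 1.645
Margin = z* · SE = 1.645 · 0.01755 = 0.0289

CI: 0.753 ± 0.0289 = (0.724, 0.782)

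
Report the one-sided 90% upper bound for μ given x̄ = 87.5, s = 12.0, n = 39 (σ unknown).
μ ≤ 90.01

Upper bound (one-sided):
t* = 1.304 (one-sided for 90%)
Upper bound = x̄ + t* · s/√n = 87.5 + 1.304 · 12.0/√39 = 90.01

We are 90% confident that μ ≤ 90.01.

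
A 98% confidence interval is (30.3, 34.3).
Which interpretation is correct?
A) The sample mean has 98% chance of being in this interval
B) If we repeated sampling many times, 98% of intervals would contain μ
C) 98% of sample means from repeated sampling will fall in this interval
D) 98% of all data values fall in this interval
B

A) Wrong — x̄ is observed and sits in the interval by construction.
B) Correct — this is the frequentist long-run coverage interpretation.
C) Wrong — coverage applies to intervals containing μ, not to future x̄ values.
D) Wrong — a CI is about the parameter μ, not individual data values.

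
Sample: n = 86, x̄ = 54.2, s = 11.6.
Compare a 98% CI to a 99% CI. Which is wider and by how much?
99% CI is wider by 0.66

df = 85
98% CI: t* = 2.371, (51.23, 57.17), width = 2 · t* · s/√n = 5.93
99% CI: t* = 2.635, (50.90, 57.50), width = 2 · t* · s/√n = 6.59

The 99% CI is wider by 6.59 - 5.93 = 0.66.
Higher confidence requires a wider interval.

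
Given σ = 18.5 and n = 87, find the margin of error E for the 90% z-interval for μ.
Margin of error = 3.26

Margin of error = z* · σ/√n
= 1.645 · 18.5/√87
= 1.645 · 18.5/9.3274
= 3.26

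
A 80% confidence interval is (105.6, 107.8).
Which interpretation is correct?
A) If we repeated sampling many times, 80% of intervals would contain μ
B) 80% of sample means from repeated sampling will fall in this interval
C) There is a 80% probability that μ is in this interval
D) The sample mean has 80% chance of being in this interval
A

A) Correct — this is the frequentist long-run coverage interpretation.
B) Wrong — coverage applies to intervals containing μ, not to future x̄ values.
C) Wrong — μ is fixed; the randomness lives in the interval, not in μ.
D) Wrong — x̄ is observed and sits in the interval by construction.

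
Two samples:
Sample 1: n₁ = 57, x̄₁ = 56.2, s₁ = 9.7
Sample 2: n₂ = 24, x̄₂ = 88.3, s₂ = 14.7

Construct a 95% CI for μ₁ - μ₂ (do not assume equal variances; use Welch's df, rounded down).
(-38.76, -25.44)

Difference: x̄₁ - x̄₂ = -32.10
SE = √(s₁²/n₁ + s₂²/n₂) = √(9.7²/57 + 14.7²/24) = 3.2641
df = 31.77 → 31 (Welch–Satterthwaite, rounded down)
t* = 2.040

CI: -32.10 ± 2.040 · 3.2641 = -32.10 ± 6.66 = (-38.76, -25.44)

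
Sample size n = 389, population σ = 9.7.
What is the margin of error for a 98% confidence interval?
Margin of error = 1.14

Margin of error = z* · σ/√n
= 2.326 · 9.7/√389
= 2.326 · 9.7/19.7231
= 1.14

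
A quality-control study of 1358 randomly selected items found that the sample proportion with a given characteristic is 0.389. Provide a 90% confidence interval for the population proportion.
(0.367, 0.411)

Proportion CI:
SE = √(p̂(1-p̂)/n) = √(0.389 · 0.611 / 1358) = 0.01323

z* = 1.645
Margin = z* · SE = 1.645 · 0.01323 = 0.0218

CI: 0.389 ± 0.0218 = (0.367, 0.411)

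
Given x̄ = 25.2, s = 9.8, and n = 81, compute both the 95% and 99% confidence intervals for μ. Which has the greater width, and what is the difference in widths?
99% CI is wider by 1.42

df = 80
95% CI: t* = 1.990, (23.03, 27.37), width = 2 · t* · s/√n = 4.33
99% CI: t* = 2.639, (22.33, 28.07), width = 2 · t* · s/√n = 5.75

The 99% CI is wider by 5.75 - 4.33 = 1.42.
Higher confidence requires a wider interval.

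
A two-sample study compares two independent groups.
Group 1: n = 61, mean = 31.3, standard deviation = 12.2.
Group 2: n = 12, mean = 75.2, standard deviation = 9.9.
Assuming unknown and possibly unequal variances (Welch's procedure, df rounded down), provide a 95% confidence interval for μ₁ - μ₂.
(-50.74, -37.06)

Difference: x̄₁ - x̄₂ = -43.90
SE = √(s₁²/n₁ + s₂²/n₂) = √(12.2²/61 + 9.9²/12) = 3.2569
df = 18.26 → 18 (Welch–Satterthwaite, rounded down)
t* = 2.101

CI: -43.90 ± 2.101 · 3.2569 = -43.90 ± 6.84 = (-50.74, -37.06)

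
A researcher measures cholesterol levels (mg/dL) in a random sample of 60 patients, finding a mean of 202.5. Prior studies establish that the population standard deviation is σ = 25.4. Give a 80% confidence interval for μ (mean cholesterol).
(198.30, 206.70)

z-interval (σ known):
z* = 1.282 for 80% confidence

Margin of error = z* · σ/√n = 1.282 · 25.4/√60 = 4.20

CI: (202.5 - 4.20, 202.5 + 4.20) = (198.30, 206.70)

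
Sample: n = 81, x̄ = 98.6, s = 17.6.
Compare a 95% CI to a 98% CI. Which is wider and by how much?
98% CI is wider by 1.50

df = 80
95% CI: t* = 1.990, (94.71, 102.49), width = 2 · t* · s/√n = 7.78
98% CI: t* = 2.374, (93.96, 103.24), width = 2 · t* · s/√n = 9.28

The 98% CI is wider by 9.28 - 7.78 = 1.50.
Higher confidence requires a wider interval.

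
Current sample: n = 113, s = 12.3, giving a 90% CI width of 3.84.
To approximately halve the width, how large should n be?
n ≈ 452

CI width ∝ 1/√n
To reduce width by factor 2, need √n to grow by 2 → need 2² = 4 times as many samples.

Current: n = 113, width = 3.84
New: n = 452, width ≈ 1.91

Width reduced by factor of 3.84/1.91 = 2.01.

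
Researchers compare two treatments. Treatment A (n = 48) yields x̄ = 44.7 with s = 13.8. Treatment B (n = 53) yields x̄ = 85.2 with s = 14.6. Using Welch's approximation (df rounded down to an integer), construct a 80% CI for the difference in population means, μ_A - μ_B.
(-44.15, -36.85)

Difference: x̄₁ - x̄₂ = -40.50
SE = √(s₁²/n₁ + s₂²/n₂) = √(13.8²/48 + 14.6²/53) = 2.8266
df = 98.81 → 98 (Welch–Satterthwaite, rounded down)
t* = 1.290

CI: -40.50 ± 1.290 · 2.8266 = -40.50 ± 3.65 = (-44.15, -36.85)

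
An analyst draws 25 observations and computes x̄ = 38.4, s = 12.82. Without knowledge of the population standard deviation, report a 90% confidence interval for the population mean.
(34.01, 42.79)

t-interval (σ unknown):
df = n - 1 = 24
t* = 1.711 for 90% confidence

Margin of error = t* · s/√n = 1.711 · 12.82/√25 = 4.39

CI: (34.01, 42.79)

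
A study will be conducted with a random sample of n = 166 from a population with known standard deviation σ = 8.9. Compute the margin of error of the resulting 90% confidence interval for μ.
Margin of error = 1.14

Margin of error = z* · σ/√n
= 1.645 · 8.9/√166
= 1.645 · 8.9/12.8841
= 1.14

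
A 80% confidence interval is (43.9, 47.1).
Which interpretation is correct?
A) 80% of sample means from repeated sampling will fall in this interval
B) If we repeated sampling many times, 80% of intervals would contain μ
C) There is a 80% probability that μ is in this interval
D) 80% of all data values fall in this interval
B

A) Wrong — coverage applies to intervals containing μ, not to future x̄ values.
B) Correct — this is the frequentist long-run coverage interpretation.
C) Wrong — μ is fixed; the randomness lives in the interval, not in μ.
D) Wrong — a CI is about the parameter μ, not individual data values.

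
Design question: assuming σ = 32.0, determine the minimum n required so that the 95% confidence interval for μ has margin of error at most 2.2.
n ≥ 813

For margin E ≤ 2.2:
n ≥ (z* · σ / E)²
n ≥ (1.960 · 32.0 / 2.2)²
n ≥ 812.77

Minimum n = 813 (rounding up)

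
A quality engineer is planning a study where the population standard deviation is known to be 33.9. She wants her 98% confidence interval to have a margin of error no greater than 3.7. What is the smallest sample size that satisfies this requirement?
n ≥ 455

For margin E ≤ 3.7:
n ≥ (z* · σ / E)²
n ≥ (2.326 · 33.9 / 3.7)²
n ≥ 454.17

Minimum n = 455 (rounding up)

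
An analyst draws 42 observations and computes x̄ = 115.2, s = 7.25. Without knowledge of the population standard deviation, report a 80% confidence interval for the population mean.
(113.74, 116.66)

t-interval (σ unknown):
df = n - 1 = 41
t* = 1.303 for 80% confidence

Margin of error = t* · s/√n = 1.303 · 7.25/√42 = 1.46

CI: (113.74, 116.66)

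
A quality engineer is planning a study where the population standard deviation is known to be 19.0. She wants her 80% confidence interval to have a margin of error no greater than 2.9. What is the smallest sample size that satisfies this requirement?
n ≥ 71

For margin E ≤ 2.9:
n ≥ (z* · σ / E)²
n ≥ (1.282 · 19.0 / 2.9)²
n ≥ 70.55

Minimum n = 71 (rounding up)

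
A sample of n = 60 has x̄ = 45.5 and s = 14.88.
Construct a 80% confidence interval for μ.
(43.01, 47.99)

t-interval (σ unknown):
df = n - 1 = 59
t* = 1.296 for 80% confidence

Margin of error = t* · s/√n = 1.296 · 14.88/√60 = 2.49

CI: (43.01, 47.99)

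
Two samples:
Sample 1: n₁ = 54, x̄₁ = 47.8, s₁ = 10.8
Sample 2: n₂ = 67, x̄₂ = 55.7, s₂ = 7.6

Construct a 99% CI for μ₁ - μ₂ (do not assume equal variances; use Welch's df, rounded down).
(-12.47, -3.33)

Difference: x̄₁ - x̄₂ = -7.90
SE = √(s₁²/n₁ + s₂²/n₂) = √(10.8²/54 + 7.6²/67) = 1.7384
df = 91.98 → 91 (Welch–Satterthwaite, rounded down)
t* = 2.631

CI: -7.90 ± 2.631 · 1.7384 = -7.90 ± 4.57 = (-12.47, -3.33)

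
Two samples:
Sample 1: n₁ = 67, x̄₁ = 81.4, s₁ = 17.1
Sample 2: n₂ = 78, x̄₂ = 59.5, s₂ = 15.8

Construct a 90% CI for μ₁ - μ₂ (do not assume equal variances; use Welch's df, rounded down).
(17.35, 26.45)

Difference: x̄₁ - x̄₂ = 21.90
SE = √(s₁²/n₁ + s₂²/n₂) = √(17.1²/67 + 15.8²/78) = 2.7504
df = 135.73 → 135 (Welch–Satterthwaite, rounded down)
t* = 1.656

CI: 21.90 ± 1.656 · 2.7504 = 21.90 ± 4.55 = (17.35, 26.45)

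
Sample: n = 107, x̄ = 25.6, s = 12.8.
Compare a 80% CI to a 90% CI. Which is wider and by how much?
90% CI is wider by 0.92

df = 106
80% CI: t* = 1.290, (24.00, 27.20), width = 2 · t* · s/√n = 3.19
90% CI: t* = 1.659, (23.55, 27.65), width = 2 · t* · s/√n = 4.11

The 90% CI is wider by 4.11 - 3.19 = 0.92.
Higher confidence requires a wider interval.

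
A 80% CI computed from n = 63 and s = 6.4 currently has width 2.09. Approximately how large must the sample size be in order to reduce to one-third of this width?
n ≈ 567

CI width ∝ 1/√n
To reduce width by factor 3, need √n to grow by 3 → need 3² = 9 times as many samples.

Current: n = 63, width = 2.09
New: n = 567, width ≈ 0.69

Width reduced by factor of 2.09/0.69 = 3.03.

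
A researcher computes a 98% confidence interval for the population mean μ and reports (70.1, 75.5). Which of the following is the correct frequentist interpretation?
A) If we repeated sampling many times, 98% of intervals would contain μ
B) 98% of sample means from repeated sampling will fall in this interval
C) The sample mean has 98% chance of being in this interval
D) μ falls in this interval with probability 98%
A

A) Correct — this is the frequentist long-run coverage interpretation.
B) Wrong — coverage applies to intervals containing μ, not to future x̄ values.
C) Wrong — x̄ is observed and sits in the interval by construction.
D) Wrong — μ is fixed; the randomness lives in the interval, not in μ.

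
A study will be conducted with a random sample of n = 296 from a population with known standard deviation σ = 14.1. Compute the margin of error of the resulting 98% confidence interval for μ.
Margin of error = 1.91

Margin of error = z* · σ/√n
= 2.326 · 14.1/√296
= 2.326 · 14.1/17.2047
= 1.91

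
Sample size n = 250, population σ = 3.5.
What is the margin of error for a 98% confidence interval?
Margin of error = 0.51

Margin of error = z* · σ/√n
= 2.326 · 3.5/√250
= 2.326 · 3.5/15.8114
= 0.51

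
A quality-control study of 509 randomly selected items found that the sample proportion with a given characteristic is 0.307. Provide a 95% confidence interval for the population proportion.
(0.267, 0.347)

Proportion CI:
SE = √(p̂(1-p̂)/n) = √(0.307 · 0.693 / 509) = 0.02044

z* = 1.960
Margin = z* · SE = 1.960 · 0.02044 = 0.0401

CI: 0.307 ± 0.0401 = (0.267, 0.347)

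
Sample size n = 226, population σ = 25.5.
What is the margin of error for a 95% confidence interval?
Margin of error = 3.32

Margin of error = z* · σ/√n
= 1.960 · 25.5/√226
= 1.960 · 25.5/15.0333
= 3.32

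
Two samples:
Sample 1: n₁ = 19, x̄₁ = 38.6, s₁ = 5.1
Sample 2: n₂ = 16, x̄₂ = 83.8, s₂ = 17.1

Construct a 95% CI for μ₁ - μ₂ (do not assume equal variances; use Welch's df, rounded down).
(-54.55, -35.85)

Difference: x̄₁ - x̄₂ = -45.20
SE = √(s₁²/n₁ + s₂²/n₂) = √(5.1²/19 + 17.1²/16) = 4.4322
df = 17.25 → 17 (Welch–Satterthwaite, rounded down)
t* = 2.110

CI: -45.20 ± 2.110 · 4.4322 = -45.20 ± 9.35 = (-54.55, -35.85)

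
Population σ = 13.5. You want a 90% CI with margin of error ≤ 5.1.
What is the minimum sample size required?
n ≥ 19

For margin E ≤ 5.1:
n ≥ (z* · σ / E)²
n ≥ (1.645 · 13.5 / 5.1)²
n ≥ 18.96

Minimum n = 19 (rounding up)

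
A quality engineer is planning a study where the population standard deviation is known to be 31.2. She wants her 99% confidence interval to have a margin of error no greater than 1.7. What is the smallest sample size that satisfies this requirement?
n ≥ 2236

For margin E ≤ 1.7:
n ≥ (z* · σ / E)²
n ≥ (2.576 · 31.2 / 1.7)²
n ≥ 2235.13

Minimum n = 2236 (rounding up)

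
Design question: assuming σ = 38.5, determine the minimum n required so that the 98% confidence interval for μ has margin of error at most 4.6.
n ≥ 379

For margin E ≤ 4.6:
n ≥ (z* · σ / E)²
n ≥ (2.326 · 38.5 / 4.6)²
n ≥ 378.99

Minimum n = 379 (rounding up)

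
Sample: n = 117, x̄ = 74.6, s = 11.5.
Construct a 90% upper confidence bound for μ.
μ ≤ 75.97

Upper bound (one-sided):
t* = 1.289 (one-sided for 90%)
Upper bound = x̄ + t* · s/√n = 74.6 + 1.289 · 11.5/√117 = 75.97

We are 90% confident that μ ≤ 75.97.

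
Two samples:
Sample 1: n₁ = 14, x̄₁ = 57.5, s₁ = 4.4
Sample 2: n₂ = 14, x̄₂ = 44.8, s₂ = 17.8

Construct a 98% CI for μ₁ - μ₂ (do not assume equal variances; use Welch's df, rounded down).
(-0.16, 25.56)

Difference: x̄₁ - x̄₂ = 12.70
SE = √(s₁²/n₁ + s₂²/n₂) = √(4.4²/14 + 17.8²/14) = 4.9004
df = 14.58 → 14 (Welch–Satterthwaite, rounded down)
t* = 2.624

CI: 12.70 ± 2.624 · 4.9004 = 12.70 ± 12.86 = (-0.16, 25.56)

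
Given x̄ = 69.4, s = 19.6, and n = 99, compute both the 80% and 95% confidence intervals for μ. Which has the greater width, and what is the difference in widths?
95% CI is wider by 2.74

df = 98
80% CI: t* = 1.290, (66.86, 71.94), width = 2 · t* · s/√n = 5.08
95% CI: t* = 1.984, (65.49, 73.31), width = 2 · t* · s/√n = 7.82

The 95% CI is wider by 7.82 - 5.08 = 2.74.
Higher confidence requires a wider interval.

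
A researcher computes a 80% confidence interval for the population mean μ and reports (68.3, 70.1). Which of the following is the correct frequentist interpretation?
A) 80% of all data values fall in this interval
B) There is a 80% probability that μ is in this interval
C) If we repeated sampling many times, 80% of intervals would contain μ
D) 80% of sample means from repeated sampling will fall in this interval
C

A) Wrong — a CI is about the parameter μ, not individual data values.
B) Wrong — μ is fixed; the randomness lives in the interval, not in μ.
C) Correct — this is the frequentist long-run coverage interpretation.
D) Wrong — coverage applies to intervals containing μ, not to future x̄ values.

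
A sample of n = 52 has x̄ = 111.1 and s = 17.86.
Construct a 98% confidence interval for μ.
(105.15, 117.05)

t-interval (σ unknown):
df = n - 1 = 51
t* = 2.402 for 98% confidence

Margin of error = t* · s/√n = 2.402 · 17.86/√52 = 5.95

CI: (105.15, 117.05)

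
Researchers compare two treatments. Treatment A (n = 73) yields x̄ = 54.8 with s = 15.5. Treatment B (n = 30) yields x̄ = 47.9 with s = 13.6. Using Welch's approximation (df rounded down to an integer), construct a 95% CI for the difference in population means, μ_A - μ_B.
(0.75, 13.05)

Difference: x̄₁ - x̄₂ = 6.90
SE = √(s₁²/n₁ + s₂²/n₂) = √(15.5²/73 + 13.6²/30) = 3.0751
df = 61.20 → 61 (Welch–Satterthwaite, rounded down)
t* = 2.000

CI: 6.90 ± 2.000 · 3.0751 = 6.90 ± 6.15 = (0.75, 13.05)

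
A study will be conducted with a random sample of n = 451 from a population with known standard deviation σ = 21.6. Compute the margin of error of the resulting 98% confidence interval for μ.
Margin of error = 2.37

Margin of error = z* · σ/√n
= 2.326 · 21.6/√451
= 2.326 · 21.6/21.2368
= 2.37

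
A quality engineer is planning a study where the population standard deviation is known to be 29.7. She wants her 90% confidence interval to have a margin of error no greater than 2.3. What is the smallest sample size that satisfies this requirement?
n ≥ 452

For margin E ≤ 2.3:
n ≥ (z* · σ / E)²
n ≥ (1.645 · 29.7 / 2.3)²
n ≥ 451.22

Minimum n = 452 (rounding up)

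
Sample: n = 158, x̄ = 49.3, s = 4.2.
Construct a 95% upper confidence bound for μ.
μ ≤ 49.85

Upper bound (one-sided):
t* = 1.655 (one-sided for 95%)
Upper bound = x̄ + t* · s/√n = 49.3 + 1.655 · 4.2/√158 = 49.85

We are 95% confident that μ ≤ 49.85.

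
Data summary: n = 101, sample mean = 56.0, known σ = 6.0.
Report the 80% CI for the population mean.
(55.23, 56.77)

z-interval (σ known):
z* = 1.282 for 80% confidence

Margin of error = z* · σ/√n = 1.282 · 6.0/√101 = 0.77

CI: (56.0 - 0.77, 56.0 + 0.77) = (55.23, 56.77)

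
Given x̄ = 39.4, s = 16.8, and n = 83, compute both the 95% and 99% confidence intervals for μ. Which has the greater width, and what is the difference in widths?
99% CI is wider by 2.39

df = 82
95% CI: t* = 1.989, (35.73, 43.07), width = 2 · t* · s/√n = 7.34
99% CI: t* = 2.637, (34.54, 44.26), width = 2 · t* · s/√n = 9.73

The 99% CI is wider by 9.73 - 7.34 = 2.39.
Higher confidence requires a wider interval.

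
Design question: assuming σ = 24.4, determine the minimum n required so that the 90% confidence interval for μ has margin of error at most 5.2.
n ≥ 60

For margin E ≤ 5.2:
n ≥ (z* · σ / E)²
n ≥ (1.645 · 24.4 / 5.2)²
n ≥ 59.58

Minimum n = 60 (rounding up)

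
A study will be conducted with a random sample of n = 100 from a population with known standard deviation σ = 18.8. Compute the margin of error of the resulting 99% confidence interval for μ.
Margin of error = 4.84

Margin of error = z* · σ/√n
= 2.576 · 18.8/√100
= 2.576 · 18.8/10.0000
= 4.84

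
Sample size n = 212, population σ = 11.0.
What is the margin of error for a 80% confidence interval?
Margin of error = 0.97

Margin of error = z* · σ/√n
= 1.282 · 11.0/√212
= 1.282 · 11.0/14.5602
= 0.97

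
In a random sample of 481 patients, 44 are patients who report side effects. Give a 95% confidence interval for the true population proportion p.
(0.066, 0.117)

Proportion CI:
p̂ = 44/481 = 0.09148
SE = √(p̂(1-p̂)/n) = √(0.09148 · 0.90852 / 481) = 0.01314

z* = 1.960
Margin = z* · SE = 1.960 · 0.01314 = 0.0258

CI: 0.09148 ± 0.0258 = (0.066, 0.117)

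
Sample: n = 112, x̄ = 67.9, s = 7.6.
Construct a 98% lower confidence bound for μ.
μ ≥ 66.41

Lower bound (one-sided):
t* = 2.078 (one-sided for 98%)
Lower bound = x̄ - t* · s/√n = 67.9 - 2.078 · 7.6/√112 = 66.41

We are 98% confident that μ ≥ 66.41.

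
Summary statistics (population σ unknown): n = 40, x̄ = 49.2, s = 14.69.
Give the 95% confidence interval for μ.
(44.50, 53.90)

t-interval (σ unknown):
df = n - 1 = 39
t* = 2.023 for 95% confidence

Margin of error = t* · s/√n = 2.023 · 14.69/√40 = 4.70

CI: (44.50, 53.90)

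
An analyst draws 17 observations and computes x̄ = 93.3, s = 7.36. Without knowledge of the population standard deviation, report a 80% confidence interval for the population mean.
(90.91, 95.69)

t-interval (σ unknown):
df = n - 1 = 16
t* = 1.337 for 80% confidence

Margin of error = t* · s/√n = 1.337 · 7.36/√17 = 2.39

CI: (90.91, 95.69)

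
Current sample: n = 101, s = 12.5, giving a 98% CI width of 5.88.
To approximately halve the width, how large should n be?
n ≈ 404

CI width ∝ 1/√n
To reduce width by factor 2, need √n to grow by 2 → need 2² = 4 times as many samples.

Current: n = 101, width = 5.88
New: n = 404, width ≈ 2.91

Width reduced by factor of 5.88/2.91 = 2.02.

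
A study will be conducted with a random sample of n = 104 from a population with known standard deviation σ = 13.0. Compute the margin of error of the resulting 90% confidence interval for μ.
Margin of error = 2.10

Margin of error = z* · σ/√n
= 1.645 · 13.0/√104
= 1.645 · 13.0/10.1980
= 2.10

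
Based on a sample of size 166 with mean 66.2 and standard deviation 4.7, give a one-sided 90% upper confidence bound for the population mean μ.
μ ≤ 66.67

Upper bound (one-sided):
t* = 1.287 (one-sided for 90%)
Upper bound = x̄ + t* · s/√n = 66.2 + 1.287 · 4.7/√166 = 66.67

We are 90% confident that μ ≤ 66.67.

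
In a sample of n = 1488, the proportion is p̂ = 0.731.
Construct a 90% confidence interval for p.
(0.712, 0.750)

Proportion CI:
SE = √(p̂(1-p̂)/n) = √(0.731 · 0.269 / 1488) = 0.01150

z* = 1.645
Margin = z* · SE = 1.645 · 0.01150 = 0.0189

CI: 0.731 ± 0.0189 = (0.712, 0.750)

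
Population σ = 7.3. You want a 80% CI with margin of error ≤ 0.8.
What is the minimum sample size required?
n ≥ 137

For margin E ≤ 0.8:
n ≥ (z* · σ / E)²
n ≥ (1.282 · 7.3 / 0.8)²
n ≥ 136.85

Minimum n = 137 (rounding up)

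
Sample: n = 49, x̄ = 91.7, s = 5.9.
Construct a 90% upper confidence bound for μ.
μ ≤ 92.79

Upper bound (one-sided):
t* = 1.299 (one-sided for 90%)
Upper bound = x̄ + t* · s/√n = 91.7 + 1.299 · 5.9/√49 = 92.79

We are 90% confident that μ ≤ 92.79.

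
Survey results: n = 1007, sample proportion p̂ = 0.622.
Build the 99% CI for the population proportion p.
(0.583, 0.661)

Proportion CI:
SE = √(p̂(1-p̂)/n) = √(0.622 · 0.378 / 1007) = 0.01528

z* = 2.576
Margin = z* · SE = 2.576 · 0.01528 = 0.0394

CI: 0.622 ± 0.0394 = (0.583, 0.661)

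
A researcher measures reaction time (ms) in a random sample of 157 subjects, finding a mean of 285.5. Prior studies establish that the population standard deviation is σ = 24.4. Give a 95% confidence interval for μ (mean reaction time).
(281.68, 289.32)

z-interval (σ known):
z* = 1.960 for 95% confidence

Margin of error = z* · σ/√n = 1.960 · 24.4/√157 = 3.82

CI: (285.5 - 3.82, 285.5 + 3.82) = (281.68, 289.32)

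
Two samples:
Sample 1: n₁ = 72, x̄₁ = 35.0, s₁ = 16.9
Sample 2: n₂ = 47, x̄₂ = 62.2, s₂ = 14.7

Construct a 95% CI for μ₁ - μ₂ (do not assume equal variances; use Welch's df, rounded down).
(-33.00, -21.40)

Difference: x̄₁ - x̄₂ = -27.20
SE = √(s₁²/n₁ + s₂²/n₂) = √(16.9²/72 + 14.7²/47) = 2.9265
df = 107.68 → 107 (Welch–Satterthwaite, rounded down)
t* = 1.982

CI: -27.20 ± 1.982 · 2.9265 = -27.20 ± 5.80 = (-33.00, -21.40)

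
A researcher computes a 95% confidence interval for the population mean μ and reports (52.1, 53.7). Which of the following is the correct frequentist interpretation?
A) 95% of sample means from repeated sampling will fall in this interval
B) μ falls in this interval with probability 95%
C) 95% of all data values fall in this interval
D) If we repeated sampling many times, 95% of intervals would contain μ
D

A) Wrong — coverage applies to intervals containing μ, not to future x̄ values.
B) Wrong — μ is fixed; the randomness lives in the interval, not in μ.
C) Wrong — a CI is about the parameter μ, not individual data values.
D) Correct — this is the frequentist long-run coverage interpretation.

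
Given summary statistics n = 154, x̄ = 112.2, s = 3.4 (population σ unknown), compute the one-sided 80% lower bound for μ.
μ ≥ 111.97

Lower bound (one-sided):
t* = 0.844 (one-sided for 80%)
Lower bound = x̄ - t* · s/√n = 112.2 - 0.844 · 3.4/√154 = 111.97

We are 80% confident that μ ≥ 111.97.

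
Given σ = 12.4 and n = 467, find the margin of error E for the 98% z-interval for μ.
Margin of error = 1.33

Margin of error = z* · σ/√n
= 2.326 · 12.4/√467
= 2.326 · 12.4/21.6102
= 1.33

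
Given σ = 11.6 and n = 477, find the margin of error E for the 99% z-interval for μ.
Margin of error = 1.37

Margin of error = z* · σ/√n
= 2.576 · 11.6/√477
= 2.576 · 11.6/21.8403
= 1.37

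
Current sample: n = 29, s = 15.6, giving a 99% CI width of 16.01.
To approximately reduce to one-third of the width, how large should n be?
n ≈ 261

CI width ∝ 1/√n
To reduce width by factor 3, need √n to grow by 3 → need 3² = 9 times as many samples.

Current: n = 29, width = 16.01
New: n = 261, width ≈ 5.01

Width reduced by factor of 16.01/5.01 = 3.20.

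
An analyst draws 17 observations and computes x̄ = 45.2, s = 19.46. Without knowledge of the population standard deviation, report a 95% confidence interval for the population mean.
(35.19, 55.21)

t-interval (σ unknown):
df = n - 1 = 16
t* = 2.120 for 95% confidence

Margin of error = t* · s/√n = 2.120 · 19.46/√17 = 10.01

CI: (35.19, 55.21)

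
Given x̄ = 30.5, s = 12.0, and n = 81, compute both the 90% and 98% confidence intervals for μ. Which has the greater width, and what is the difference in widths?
98% CI is wider by 1.89

df = 80
90% CI: t* = 1.664, (28.28, 32.72), width = 2 · t* · s/√n = 4.44
98% CI: t* = 2.374, (27.33, 33.67), width = 2 · t* · s/√n = 6.33

The 98% CI is wider by 6.33 - 4.44 = 1.89.
Higher confidence requires a wider interval.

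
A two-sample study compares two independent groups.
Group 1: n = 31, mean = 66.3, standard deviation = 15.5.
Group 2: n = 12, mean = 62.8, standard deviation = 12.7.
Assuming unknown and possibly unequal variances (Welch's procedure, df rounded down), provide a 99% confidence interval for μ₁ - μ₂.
(-9.38, 16.38)

Difference: x̄₁ - x̄₂ = 3.50
SE = √(s₁²/n₁ + s₂²/n₂) = √(15.5²/31 + 12.7²/12) = 4.6034
df = 24.37 → 24 (Welch–Satterthwaite, rounded down)
t* = 2.797

CI: 3.50 ± 2.797 · 4.6034 = 3.50 ± 12.88 = (-9.38, 16.38)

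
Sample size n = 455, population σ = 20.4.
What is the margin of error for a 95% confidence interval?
Margin of error = 1.87

Margin of error = z* · σ/√n
= 1.960 · 20.4/√455
= 1.960 · 20.4/21.3307
= 1.87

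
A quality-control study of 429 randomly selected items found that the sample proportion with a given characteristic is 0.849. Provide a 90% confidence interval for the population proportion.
(0.821, 0.877)

Proportion CI:
SE = √(p̂(1-p̂)/n) = √(0.849 · 0.151 / 429) = 0.01729

z* = 1.645
Margin = z* · SE = 1.645 · 0.01729 = 0.0284

CI: 0.849 ± 0.0284 = (0.821, 0.877)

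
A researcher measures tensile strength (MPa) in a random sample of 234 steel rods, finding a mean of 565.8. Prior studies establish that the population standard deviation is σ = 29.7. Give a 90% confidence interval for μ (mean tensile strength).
(562.61, 568.99)

z-interval (σ known):
z* = 1.645 for 90% confidence

Margin of error = z* · σ/√n = 1.645 · 29.7/√234 = 3.19

CI: (565.8 - 3.19, 565.8 + 3.19) = (562.61, 568.99)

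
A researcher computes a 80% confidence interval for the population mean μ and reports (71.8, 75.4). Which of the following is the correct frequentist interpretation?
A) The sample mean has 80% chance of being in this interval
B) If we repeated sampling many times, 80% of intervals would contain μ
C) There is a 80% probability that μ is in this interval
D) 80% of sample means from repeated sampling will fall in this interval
B

A) Wrong — x̄ is observed and sits in the interval by construction.
B) Correct — this is the frequentist long-run coverage interpretation.
C) Wrong — μ is fixed; the randomness lives in the interval, not in μ.
D) Wrong — coverage applies to intervals containing μ, not to future x̄ values.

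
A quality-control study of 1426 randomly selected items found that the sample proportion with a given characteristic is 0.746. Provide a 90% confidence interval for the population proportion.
(0.727, 0.765)

Proportion CI:
SE = √(p̂(1-p̂)/n) = √(0.746 · 0.254 / 1426) = 0.01153

z* = 1.645
Margin = z* · SE = 1.645 · 0.01153 = 0.0190

CI: 0.746 ± 0.0190 = (0.727, 0.765)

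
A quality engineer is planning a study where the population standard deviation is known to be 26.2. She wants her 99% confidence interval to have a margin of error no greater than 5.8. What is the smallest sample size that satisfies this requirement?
n ≥ 136

For margin E ≤ 5.8:
n ≥ (z* · σ / E)²
n ≥ (2.576 · 26.2 / 5.8)²
n ≥ 135.41

Minimum n = 136 (rounding up)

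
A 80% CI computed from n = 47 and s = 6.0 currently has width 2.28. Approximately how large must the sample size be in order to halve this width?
n ≈ 188

CI width ∝ 1/√n
To reduce width by factor 2, need √n to grow by 2 → need 2² = 4 times as many samples.

Current: n = 47, width = 2.28
New: n = 188, width ≈ 1.13

Width reduced by factor of 2.28/1.13 = 2.02.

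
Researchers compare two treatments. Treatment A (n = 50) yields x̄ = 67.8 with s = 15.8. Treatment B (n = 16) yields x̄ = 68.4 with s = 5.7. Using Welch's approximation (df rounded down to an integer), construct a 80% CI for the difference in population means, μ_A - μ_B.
(-4.03, 2.83)

Difference: x̄₁ - x̄₂ = -0.60
SE = √(s₁²/n₁ + s₂²/n₂) = √(15.8²/50 + 5.7²/16) = 2.6502
df = 62.95 → 62 (Welch–Satterthwaite, rounded down)
t* = 1.295

CI: -0.60 ± 1.295 · 2.6502 = -0.60 ± 3.43 = (-4.03, 2.83)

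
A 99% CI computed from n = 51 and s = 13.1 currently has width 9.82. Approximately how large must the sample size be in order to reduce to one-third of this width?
n ≈ 459

CI width ∝ 1/√n
To reduce width by factor 3, need √n to grow by 3 → need 3² = 9 times as many samples.

Current: n = 51, width = 9.82
New: n = 459, width ≈ 3.16

Width reduced by factor of 9.82/3.16 = 3.11.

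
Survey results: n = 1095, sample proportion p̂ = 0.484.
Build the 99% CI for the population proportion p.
(0.445, 0.523)

Proportion CI:
SE = √(p̂(1-p̂)/n) = √(0.484 · 0.516 / 1095) = 0.01510

z* = 2.576
Margin = z* · SE = 2.576 · 0.01510 = 0.0389

CI: 0.484 ± 0.0389 = (0.445, 0.523)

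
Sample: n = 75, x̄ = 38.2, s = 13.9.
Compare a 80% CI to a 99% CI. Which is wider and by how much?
99% CI is wider by 4.34

df = 74
80% CI: t* = 1.293, (36.12, 40.28), width = 2 · t* · s/√n = 4.15
99% CI: t* = 2.644, (33.96, 42.44), width = 2 · t* · s/√n = 8.49

The 99% CI is wider by 8.49 - 4.15 = 4.34.
Higher confidence requires a wider interval.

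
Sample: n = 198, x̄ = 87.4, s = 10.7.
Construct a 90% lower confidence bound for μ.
μ ≥ 86.42

Lower bound (one-sided):
t* = 1.286 (one-sided for 90%)
Lower bound = x̄ - t* · s/√n = 87.4 - 1.286 · 10.7/√198 = 86.42

We are 90% confident that μ ≥ 86.42.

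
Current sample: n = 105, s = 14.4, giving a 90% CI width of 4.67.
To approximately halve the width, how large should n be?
n ≈ 420

CI width ∝ 1/√n
To reduce width by factor 2, need √n to grow by 2 → need 2² = 4 times as many samples.

Current: n = 105, width = 4.67
New: n = 420, width ≈ 2.32

Width reduced by factor of 4.67/2.32 = 2.01.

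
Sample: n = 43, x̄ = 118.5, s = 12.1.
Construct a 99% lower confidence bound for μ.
μ ≥ 114.04

Lower bound (one-sided):
t* = 2.418 (one-sided for 99%)
Lower bound = x̄ - t* · s/√n = 118.5 - 2.418 · 12.1/√43 = 114.04

We are 99% confident that μ ≥ 114.04.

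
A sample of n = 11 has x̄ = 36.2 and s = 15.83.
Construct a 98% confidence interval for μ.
(23.01, 49.39)

t-interval (σ unknown):
df = n - 1 = 10
t* = 2.764 for 98% confidence

Margin of error = t* · s/√n = 2.764 · 15.83/√11 = 13.19

CI: (23.01, 49.39)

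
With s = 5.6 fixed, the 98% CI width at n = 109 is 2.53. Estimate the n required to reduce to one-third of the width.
n ≈ 981

CI width ∝ 1/√n
To reduce width by factor 3, need √n to grow by 3 → need 3² = 9 times as many samples.

Current: n = 109, width = 2.53
New: n = 981, width ≈ 0.83

Width reduced by factor of 2.53/0.83 = 3.05.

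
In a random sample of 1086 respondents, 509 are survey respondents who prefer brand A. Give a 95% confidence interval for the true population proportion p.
(0.439, 0.498)

Proportion CI:
p̂ = 509/1086 = 0.46869
SE = √(p̂(1-p̂)/n) = √(0.46869 · 0.53131 / 1086) = 0.01514

z* = 1.960
Margin = z* · SE = 1.960 · 0.01514 = 0.0297

CI: 0.46869 ± 0.0297 = (0.439, 0.498)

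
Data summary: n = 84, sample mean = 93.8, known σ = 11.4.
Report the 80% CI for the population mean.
(92.21, 95.39)

z-interval (σ known):
z* = 1.282 for 80% confidence

Margin of error = z* · σ/√n = 1.282 · 11.4/√84 = 1.59

CI: (93.8 - 1.59, 93.8 + 1.59) = (92.21, 95.39)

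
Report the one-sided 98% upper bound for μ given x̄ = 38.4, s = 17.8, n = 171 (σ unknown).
μ ≤ 41.22

Upper bound (one-sided):
t* = 2.070 (one-sided for 98%)
Upper bound = x̄ + t* · s/√n = 38.4 + 2.070 · 17.8/√171 = 41.22

We are 98% confident that μ ≤ 41.22.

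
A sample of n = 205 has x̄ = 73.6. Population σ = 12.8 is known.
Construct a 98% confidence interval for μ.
(71.52, 75.68)

z-interval (σ known):
z* = 2.326 for 98% confidence

Margin of error = z* · σ/√n = 2.326 · 12.8/√205 = 2.08

CI: (73.6 - 2.08, 73.6 + 2.08) = (71.52, 75.68)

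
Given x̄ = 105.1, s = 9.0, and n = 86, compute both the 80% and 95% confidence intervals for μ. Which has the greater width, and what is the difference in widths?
95% CI is wider by 1.35

df = 85
80% CI: t* = 1.292, (103.85, 106.35), width = 2 · t* · s/√n = 2.51
95% CI: t* = 1.988, (103.17, 107.03), width = 2 · t* · s/√n = 3.86

The 95% CI is wider by 3.86 - 2.51 = 1.35.
Higher confidence requires a wider interval.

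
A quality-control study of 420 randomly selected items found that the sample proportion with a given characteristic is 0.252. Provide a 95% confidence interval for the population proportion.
(0.210, 0.294)

Proportion CI:
SE = √(p̂(1-p̂)/n) = √(0.252 · 0.748 / 420) = 0.02118

z* = 1.960
Margin = z* · SE = 1.960 · 0.02118 = 0.0415

CI: 0.252 ± 0.0415 = (0.210, 0.294)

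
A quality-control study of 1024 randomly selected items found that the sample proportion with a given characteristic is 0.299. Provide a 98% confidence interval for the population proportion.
(0.266, 0.332)

Proportion CI:
SE = √(p̂(1-p̂)/n) = √(0.299 · 0.701 / 1024) = 0.01431

z* = 2.326
Margin = z* · SE = 2.326 · 0.01431 = 0.0333

CI: 0.299 ± 0.0333 = (0.266, 0.332)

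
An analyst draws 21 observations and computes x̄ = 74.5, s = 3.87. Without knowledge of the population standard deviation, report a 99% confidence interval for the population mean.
(72.10, 76.90)

t-interval (σ unknown):
df = n - 1 = 20
t* = 2.845 for 99% confidence

Margin of error = t* · s/√n = 2.845 · 3.87/√21 = 2.40

CI: (72.10, 76.90)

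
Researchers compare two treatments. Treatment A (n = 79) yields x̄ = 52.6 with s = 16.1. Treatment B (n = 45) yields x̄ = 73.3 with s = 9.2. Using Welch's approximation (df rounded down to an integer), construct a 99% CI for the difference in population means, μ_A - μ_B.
(-26.65, -14.75)

Difference: x̄₁ - x̄₂ = -20.70
SE = √(s₁²/n₁ + s₂²/n₂) = √(16.1²/79 + 9.2²/45) = 2.2720
df = 121.99 → 121 (Welch–Satterthwaite, rounded down)
t* = 2.617

CI: -20.70 ± 2.617 · 2.2720 = -20.70 ± 5.95 = (-26.65, -14.75)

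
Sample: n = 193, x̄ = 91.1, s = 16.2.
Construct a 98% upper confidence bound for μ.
μ ≤ 93.51

Upper bound (one-sided):
t* = 2.068 (one-sided for 98%)
Upper bound = x̄ + t* · s/√n = 91.1 + 2.068 · 16.2/√193 = 93.51

We are 98% confident that μ ≤ 93.51.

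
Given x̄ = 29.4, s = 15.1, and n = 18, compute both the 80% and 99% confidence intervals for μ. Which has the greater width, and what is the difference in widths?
99% CI is wider by 11.14

df = 17
80% CI: t* = 1.333, (24.66, 34.14), width = 2 · t* · s/√n = 9.49
99% CI: t* = 2.898, (19.09, 39.71), width = 2 · t* · s/√n = 20.63

The 99% CI is wider by 20.63 - 9.49 = 11.14.
Higher confidence requires a wider interval.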